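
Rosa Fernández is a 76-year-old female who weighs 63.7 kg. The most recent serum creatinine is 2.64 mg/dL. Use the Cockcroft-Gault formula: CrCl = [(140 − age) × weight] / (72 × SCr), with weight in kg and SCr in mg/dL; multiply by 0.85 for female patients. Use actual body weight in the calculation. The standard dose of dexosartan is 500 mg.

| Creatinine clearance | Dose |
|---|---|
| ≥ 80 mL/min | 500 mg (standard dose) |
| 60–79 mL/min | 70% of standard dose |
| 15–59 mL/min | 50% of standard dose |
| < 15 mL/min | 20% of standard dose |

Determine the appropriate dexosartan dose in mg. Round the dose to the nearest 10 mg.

CrCl = (140 − 76) × 63.7 / (72 × 2.64) × 0.85 = 4076.8 / 190.08 × 0.85 ≈ 18.2 mL/min
CrCl ≈ 18 mL/min → bracket 15–59 mL/min.
50% of 500 mg = 250 mg

250 mg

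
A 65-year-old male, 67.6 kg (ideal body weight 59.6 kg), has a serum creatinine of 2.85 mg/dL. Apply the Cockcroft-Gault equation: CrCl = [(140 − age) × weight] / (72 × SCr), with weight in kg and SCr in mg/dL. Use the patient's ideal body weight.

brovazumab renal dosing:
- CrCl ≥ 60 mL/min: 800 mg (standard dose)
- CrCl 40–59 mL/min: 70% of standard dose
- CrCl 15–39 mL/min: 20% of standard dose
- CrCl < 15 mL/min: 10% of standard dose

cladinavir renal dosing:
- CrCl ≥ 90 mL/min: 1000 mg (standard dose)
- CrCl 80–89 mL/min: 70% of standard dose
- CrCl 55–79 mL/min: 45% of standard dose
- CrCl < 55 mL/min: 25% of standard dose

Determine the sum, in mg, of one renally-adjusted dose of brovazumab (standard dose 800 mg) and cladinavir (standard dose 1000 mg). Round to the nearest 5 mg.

CrCl = (140 − 65) × 59.6 / (72 × 2.85) = 4470.0 / 205.20 ≈ 21.8 mL/min
CrCl ≈ 22 mL/min.
brovazumab: 15–39 mL/min → 20% of 800 mg = 160 mg.
cladinavir: < 55 mL/min → 25% of 1000 mg = 250 mg.
Total = 160 + 250 = 410 mg.

410 mg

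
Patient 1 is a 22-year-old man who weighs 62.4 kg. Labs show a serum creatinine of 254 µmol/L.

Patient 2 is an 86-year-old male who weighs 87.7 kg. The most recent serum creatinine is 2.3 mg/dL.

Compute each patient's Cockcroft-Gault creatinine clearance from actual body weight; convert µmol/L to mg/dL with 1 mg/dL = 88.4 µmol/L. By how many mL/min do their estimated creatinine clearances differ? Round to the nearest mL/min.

Patient 1: SCr = 254 / 88.4 = 2.873 mg/dL
Patient 1: CrCl = (140 − 22) × 62.4 / (72 × 2.873) = 7363.2 / 206.86 ≈ 35.6 mL/min
Patient 2: CrCl = (140 − 86) × 87.7 / (72 × 2.3) = 4735.8 / 165.60 ≈ 28.6 mL/min
|35.6 − 28.6| = 7.0 mL/min

7 mL/min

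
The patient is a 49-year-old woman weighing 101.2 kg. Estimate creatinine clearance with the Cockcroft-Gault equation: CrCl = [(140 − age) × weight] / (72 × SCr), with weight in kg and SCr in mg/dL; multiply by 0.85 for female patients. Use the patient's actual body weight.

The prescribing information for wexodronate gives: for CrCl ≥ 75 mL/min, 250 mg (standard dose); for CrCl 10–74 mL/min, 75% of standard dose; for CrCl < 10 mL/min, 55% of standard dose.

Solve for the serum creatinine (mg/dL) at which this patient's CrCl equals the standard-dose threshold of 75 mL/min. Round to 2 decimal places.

1.45 mg/dL

Standard dose requires CrCl ≥ 75 mL/min.
Set (140 − 49) × 101.2 × 0.85 / (72 × SCr) = 75
SCr = (140 − 49) × 101.2 × 0.85 / (72 × 75) = 1.450 mg/dL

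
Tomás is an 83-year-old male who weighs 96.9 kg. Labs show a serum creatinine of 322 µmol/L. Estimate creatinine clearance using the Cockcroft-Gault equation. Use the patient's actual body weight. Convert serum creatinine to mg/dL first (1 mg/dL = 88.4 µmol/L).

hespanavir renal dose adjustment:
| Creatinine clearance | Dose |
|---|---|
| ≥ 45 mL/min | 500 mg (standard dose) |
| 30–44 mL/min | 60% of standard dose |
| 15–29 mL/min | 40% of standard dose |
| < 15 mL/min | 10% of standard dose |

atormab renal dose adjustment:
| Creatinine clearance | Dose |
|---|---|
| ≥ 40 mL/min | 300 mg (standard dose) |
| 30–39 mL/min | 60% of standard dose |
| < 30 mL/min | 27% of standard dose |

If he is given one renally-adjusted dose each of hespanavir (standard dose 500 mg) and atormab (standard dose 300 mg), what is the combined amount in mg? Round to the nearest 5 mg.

280 mg

SCr = 322 / 88.4 = 3.643 mg/dL
CrCl = (140 − 83) × 96.9 / (72 × 3.643) = 5523.3 / 262.30 ≈ 21.1 mL/min
CrCl ≈ 21 mL/min.
hespanavir: 15–29 mL/min → 40% of 500 mg = 200 mg.
atormab: < 30 mL/min → 27% of 300 mg = 81 mg.
Total = 200 + 81 = 281 mg.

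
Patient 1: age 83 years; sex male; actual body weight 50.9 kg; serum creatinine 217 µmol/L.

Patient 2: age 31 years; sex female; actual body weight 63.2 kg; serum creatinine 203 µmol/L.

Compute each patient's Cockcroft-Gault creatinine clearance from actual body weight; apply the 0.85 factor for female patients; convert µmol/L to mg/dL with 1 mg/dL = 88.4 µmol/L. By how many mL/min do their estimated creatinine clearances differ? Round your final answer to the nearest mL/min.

19 mL/min

Patient 1: SCr = 217 / 88.4 = 2.455 mg/dL
Patient 1: CrCl = (140 − 83) × 50.9 / (72 × 2.455) = 2901.3 / 176.76 ≈ 16.4 mL/min
Patient 2: SCr = 203 / 88.4 = 2.296 mg/dL
Patient 2: CrCl = (140 − 31) × 63.2 / (72 × 2.296) × 0.85 = 6888.8 / 165.31 × 0.85 ≈ 35.4 mL/min
|16.4 − 35.4| = 19.0 mL/min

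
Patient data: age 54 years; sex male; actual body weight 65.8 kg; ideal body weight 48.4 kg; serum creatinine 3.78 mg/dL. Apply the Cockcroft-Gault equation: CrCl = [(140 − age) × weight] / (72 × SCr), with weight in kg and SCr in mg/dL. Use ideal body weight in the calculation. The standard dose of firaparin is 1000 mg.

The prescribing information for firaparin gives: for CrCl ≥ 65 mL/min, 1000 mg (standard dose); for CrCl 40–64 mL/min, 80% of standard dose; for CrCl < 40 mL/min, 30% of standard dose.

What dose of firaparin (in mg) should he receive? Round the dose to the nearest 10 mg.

CrCl = (140 − 54) × 48.4 / (72 × 3.78) = 4162.4 / 272.16 ≈ 15.3 mL/min
CrCl ≈ 15 mL/min → bracket < 40 mL/min.
30% of 1000 mg = 300 mg

300 mg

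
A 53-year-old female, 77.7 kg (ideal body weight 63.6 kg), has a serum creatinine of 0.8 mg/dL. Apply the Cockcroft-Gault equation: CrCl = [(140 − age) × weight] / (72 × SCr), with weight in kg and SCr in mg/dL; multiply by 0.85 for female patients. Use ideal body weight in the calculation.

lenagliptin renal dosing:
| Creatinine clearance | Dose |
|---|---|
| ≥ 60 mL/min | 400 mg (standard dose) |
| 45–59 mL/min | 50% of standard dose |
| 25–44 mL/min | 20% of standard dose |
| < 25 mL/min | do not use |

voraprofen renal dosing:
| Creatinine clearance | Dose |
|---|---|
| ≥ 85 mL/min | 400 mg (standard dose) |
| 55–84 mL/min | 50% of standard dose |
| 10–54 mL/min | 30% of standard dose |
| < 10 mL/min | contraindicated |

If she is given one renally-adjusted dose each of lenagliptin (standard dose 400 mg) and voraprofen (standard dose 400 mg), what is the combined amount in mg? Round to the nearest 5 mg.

600 mg

CrCl = (140 − 53) × 63.6 / (72 × 0.8) × 0.85 = 5533.2 / 57.60 × 0.85 ≈ 81.7 mL/min
CrCl ≈ 82 mL/min.
lenagliptin: ≥ 60 mL/min → 100% of 400 mg = 400 mg.
voraprofen: 55–84 mL/min → 50% of 400 mg = 200 mg.
Total = 400 + 200 = 600 mg.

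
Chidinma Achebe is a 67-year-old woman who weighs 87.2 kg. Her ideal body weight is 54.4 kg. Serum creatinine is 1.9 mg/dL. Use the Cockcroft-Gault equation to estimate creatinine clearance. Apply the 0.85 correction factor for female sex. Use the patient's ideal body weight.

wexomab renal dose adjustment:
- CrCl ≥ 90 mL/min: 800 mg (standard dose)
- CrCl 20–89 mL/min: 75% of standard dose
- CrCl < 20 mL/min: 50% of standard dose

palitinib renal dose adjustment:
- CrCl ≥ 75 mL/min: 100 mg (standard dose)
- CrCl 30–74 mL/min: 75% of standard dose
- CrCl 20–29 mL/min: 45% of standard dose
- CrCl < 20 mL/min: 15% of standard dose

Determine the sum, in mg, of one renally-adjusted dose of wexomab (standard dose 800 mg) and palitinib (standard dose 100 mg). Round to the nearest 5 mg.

CrCl = (140 − 67) × 54.4 / (72 × 1.9) × 0.85 = 3971.2 / 136.80 × 0.85 ≈ 24.7 mL/min
CrCl ≈ 25 mL/min.
wexomab: 20–89 mL/min → 75% of 800 mg = 600 mg.
palitinib: 20–29 mL/min → 45% of 100 mg = 45 mg.
Total = 600 + 45 = 645 mg.

645 mg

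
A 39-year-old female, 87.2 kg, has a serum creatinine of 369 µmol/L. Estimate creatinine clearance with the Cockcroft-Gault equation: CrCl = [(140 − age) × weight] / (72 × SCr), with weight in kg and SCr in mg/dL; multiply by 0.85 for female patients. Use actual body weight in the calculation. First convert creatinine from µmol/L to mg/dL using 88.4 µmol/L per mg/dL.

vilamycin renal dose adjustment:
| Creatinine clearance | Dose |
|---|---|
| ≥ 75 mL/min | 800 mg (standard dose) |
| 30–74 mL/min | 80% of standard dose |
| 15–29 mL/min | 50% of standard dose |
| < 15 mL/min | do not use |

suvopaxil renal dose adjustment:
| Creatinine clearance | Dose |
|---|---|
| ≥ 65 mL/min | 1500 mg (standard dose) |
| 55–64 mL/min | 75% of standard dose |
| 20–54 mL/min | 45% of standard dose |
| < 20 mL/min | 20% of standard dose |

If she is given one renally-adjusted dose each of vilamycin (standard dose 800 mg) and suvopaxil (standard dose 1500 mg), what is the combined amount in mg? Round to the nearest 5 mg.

SCr = 369 / 88.4 = 4.174 mg/dL
CrCl = (140 − 39) × 87.2 / (72 × 4.174) × 0.85 = 8807.2 / 300.53 × 0.85 ≈ 24.9 mL/min
CrCl ≈ 25 mL/min.
vilamycin: 15–29 mL/min → 50% of 800 mg = 400 mg.
suvopaxil: 20–54 mL/min → 45% of 1500 mg = 675 mg.
Total = 400 + 675 = 1075 mg.

1075 mg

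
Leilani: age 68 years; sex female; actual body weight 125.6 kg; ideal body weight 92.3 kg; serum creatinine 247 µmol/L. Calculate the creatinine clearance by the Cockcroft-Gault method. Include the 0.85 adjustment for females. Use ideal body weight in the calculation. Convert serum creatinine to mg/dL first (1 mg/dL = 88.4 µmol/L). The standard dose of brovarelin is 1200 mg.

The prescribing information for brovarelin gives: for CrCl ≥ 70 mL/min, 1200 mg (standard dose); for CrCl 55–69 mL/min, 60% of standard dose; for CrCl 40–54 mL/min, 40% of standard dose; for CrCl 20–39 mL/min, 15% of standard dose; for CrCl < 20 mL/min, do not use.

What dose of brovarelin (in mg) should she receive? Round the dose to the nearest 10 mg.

180 mg

SCr = 247 / 88.4 = 2.794 mg/dL
CrCl = (140 − 68) × 92.3 / (72 × 2.794) × 0.85 = 6645.6 / 201.17 × 0.85 ≈ 28.1 mL/min
CrCl ≈ 28 mL/min → bracket 20–39 mL/min.
15% of 1200 mg = 180 mg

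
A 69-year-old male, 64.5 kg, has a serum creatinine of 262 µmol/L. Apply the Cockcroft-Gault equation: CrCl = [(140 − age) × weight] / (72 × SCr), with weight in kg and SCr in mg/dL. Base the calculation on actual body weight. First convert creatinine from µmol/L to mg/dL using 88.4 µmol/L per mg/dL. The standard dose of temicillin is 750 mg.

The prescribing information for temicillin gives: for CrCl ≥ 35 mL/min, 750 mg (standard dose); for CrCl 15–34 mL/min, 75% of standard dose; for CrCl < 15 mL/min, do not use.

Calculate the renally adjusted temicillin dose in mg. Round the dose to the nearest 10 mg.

SCr = 262 / 88.4 = 2.964 mg/dL
CrCl = (140 − 69) × 64.5 / (72 × 2.964) = 4579.5 / 213.41 ≈ 21.5 mL/min
CrCl ≈ 21 mL/min → bracket 15–34 mL/min.
75% of 750 mg = 562.5 mg → 560 mg

560 mg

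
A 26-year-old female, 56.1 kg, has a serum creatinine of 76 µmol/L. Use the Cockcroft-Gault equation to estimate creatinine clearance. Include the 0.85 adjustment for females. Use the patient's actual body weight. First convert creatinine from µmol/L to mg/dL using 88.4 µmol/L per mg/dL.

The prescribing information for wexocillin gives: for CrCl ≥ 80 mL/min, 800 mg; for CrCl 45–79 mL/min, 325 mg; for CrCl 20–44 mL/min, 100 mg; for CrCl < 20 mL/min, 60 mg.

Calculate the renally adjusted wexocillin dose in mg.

SCr = 76 / 88.4 = 0.86 mg/dL
CrCl = (140 − 26) × 56.1 / (72 × 0.86) × 0.85 = 6395.4 / 61.92 × 0.85 ≈ 87.8 mL/min
CrCl ≈ 88 mL/min → bracket ≥ 80 mL/min.
Dose for this bracket: 800 mg.

800 mg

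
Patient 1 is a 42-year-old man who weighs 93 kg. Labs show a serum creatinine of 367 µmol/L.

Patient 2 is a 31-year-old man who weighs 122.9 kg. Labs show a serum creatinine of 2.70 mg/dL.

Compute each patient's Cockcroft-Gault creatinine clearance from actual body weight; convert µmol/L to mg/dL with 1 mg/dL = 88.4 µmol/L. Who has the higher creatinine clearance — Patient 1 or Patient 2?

Patient 1: SCr = 367 / 88.4 = 4.152 mg/dL
Patient 1: CrCl = (140 − 42) × 93 / (72 × 4.152) = 9114.0 / 298.94 ≈ 30.5 mL/min
Patient 2: CrCl = (140 − 31) × 122.9 / (72 × 2.7) = 13396.1 / 194.40 ≈ 68.9 mL/min
30.5 vs 68.9 mL/min → Patient 2 is higher.

Patient 2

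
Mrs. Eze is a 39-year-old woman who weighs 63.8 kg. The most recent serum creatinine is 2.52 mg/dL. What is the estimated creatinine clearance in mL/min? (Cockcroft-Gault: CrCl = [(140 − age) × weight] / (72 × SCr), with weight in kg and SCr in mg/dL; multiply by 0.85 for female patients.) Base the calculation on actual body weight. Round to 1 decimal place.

30.2 mL/min

CrCl = (140 − 39) × 63.8 / (72 × 2.52) × 0.85 = 6443.8 / 181.44 × 0.85 ≈ 30.2 mL/min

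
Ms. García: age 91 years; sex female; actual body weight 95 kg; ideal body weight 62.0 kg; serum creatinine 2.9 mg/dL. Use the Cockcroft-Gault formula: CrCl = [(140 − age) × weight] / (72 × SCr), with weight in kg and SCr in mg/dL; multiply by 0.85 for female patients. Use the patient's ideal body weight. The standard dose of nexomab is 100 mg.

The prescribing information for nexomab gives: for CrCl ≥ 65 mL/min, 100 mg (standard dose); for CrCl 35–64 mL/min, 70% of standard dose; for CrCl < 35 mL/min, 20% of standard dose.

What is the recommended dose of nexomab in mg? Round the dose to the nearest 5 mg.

CrCl = (140 − 91) × 62 / (72 × 2.9) × 0.85 = 3038.0 / 208.80 × 0.85 ≈ 12.4 mL/min
CrCl ≈ 12 mL/min → bracket < 35 mL/min.
20% of 100 mg = 20 mg

20 mg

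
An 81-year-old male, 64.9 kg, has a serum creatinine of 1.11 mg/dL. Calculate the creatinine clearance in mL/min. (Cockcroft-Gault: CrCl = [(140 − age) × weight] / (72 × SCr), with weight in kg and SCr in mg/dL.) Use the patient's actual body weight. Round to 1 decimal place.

CrCl = (140 − 81) × 64.9 / (72 × 1.11) = 3829.1 / 79.92 ≈ 47.9 mL/min

47.9 mL/min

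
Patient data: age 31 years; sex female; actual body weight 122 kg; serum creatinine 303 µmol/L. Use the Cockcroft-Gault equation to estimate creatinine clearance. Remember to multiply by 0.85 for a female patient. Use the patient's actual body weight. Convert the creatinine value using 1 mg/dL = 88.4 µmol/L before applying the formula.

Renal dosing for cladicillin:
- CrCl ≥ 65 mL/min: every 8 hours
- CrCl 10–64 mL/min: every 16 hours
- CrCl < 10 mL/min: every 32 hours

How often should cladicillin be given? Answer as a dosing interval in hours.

SCr = 303 / 88.4 = 3.428 mg/dL
CrCl = (140 − 31) × 122 / (72 × 3.428) × 0.85 = 13298.0 / 246.82 × 0.85 ≈ 45.8 mL/min
CrCl ≈ 46 mL/min → bracket 10–64 mL/min → every 16 hours.

every 16 hours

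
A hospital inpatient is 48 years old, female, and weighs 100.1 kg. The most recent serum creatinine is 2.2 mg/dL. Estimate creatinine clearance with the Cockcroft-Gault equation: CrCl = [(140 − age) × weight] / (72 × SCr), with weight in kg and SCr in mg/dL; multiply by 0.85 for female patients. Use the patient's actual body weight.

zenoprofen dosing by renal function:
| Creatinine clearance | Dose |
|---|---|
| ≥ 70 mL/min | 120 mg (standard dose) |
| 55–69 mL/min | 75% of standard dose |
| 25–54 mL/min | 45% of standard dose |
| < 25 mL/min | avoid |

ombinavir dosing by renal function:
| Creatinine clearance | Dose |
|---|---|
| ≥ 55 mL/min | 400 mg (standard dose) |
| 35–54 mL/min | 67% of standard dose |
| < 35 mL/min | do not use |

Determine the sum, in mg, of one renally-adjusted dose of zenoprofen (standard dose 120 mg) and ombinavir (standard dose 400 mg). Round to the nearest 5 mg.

CrCl = (140 − 48) × 100.1 / (72 × 2.2) × 0.85 = 9209.2 / 158.40 × 0.85 ≈ 49.4 mL/min
CrCl ≈ 49 mL/min.
zenoprofen: 25–54 mL/min → 45% of 120 mg = 54 mg.
ombinavir: 35–54 mL/min → 67% of 400 mg = 268 mg.
Total = 54 + 268 = 322 mg.

320 mg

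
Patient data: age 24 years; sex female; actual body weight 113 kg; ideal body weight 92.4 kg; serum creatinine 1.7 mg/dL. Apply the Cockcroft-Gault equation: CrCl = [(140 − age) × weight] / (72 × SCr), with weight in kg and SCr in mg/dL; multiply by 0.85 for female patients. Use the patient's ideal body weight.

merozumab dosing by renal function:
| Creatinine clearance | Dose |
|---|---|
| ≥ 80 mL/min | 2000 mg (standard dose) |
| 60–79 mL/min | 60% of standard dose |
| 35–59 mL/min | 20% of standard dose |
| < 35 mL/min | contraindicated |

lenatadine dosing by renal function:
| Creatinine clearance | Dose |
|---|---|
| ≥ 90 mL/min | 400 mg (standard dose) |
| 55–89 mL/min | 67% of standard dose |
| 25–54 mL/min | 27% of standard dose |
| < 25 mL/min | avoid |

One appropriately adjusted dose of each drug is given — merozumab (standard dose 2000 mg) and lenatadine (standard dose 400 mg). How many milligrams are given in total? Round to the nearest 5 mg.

CrCl = (140 − 24) × 92.4 / (72 × 1.7) × 0.85 = 10718.4 / 122.40 × 0.85 ≈ 74.4 mL/min
CrCl ≈ 74 mL/min.
merozumab: 60–79 mL/min → 60% of 2000 mg = 1200 mg.
lenatadine: 55–89 mL/min → 67% of 400 mg = 268 mg.
Total = 1200 + 268 = 1468 mg.

1470 mg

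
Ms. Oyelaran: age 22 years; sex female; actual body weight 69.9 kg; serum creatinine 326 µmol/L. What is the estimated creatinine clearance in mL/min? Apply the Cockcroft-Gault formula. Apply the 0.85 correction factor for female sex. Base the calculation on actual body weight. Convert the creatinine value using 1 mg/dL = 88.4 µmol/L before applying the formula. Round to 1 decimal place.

26.4 mL/min

SCr = 326 / 88.4 = 3.688 mg/dL
CrCl = (140 − 22) × 69.9 / (72 × 3.688) × 0.85 = 8248.2 / 265.54 × 0.85 ≈ 26.4 mL/min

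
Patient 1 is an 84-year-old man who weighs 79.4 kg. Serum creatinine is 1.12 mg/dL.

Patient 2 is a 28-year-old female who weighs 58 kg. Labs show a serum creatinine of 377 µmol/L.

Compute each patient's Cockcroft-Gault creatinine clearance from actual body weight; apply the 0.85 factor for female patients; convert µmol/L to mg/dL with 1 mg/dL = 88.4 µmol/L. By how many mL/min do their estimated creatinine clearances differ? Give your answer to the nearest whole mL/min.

Patient 1: CrCl = (140 − 84) × 79.4 / (72 × 1.12) = 4446.4 / 80.64 ≈ 55.1 mL/min
Patient 2: SCr = 377 / 88.4 = 4.265 mg/dL
Patient 2: CrCl = (140 − 28) × 58 / (72 × 4.265) × 0.85 = 6496.0 / 307.08 × 0.85 ≈ 18.0 mL/min
|55.1 − 18.0| = 37.1 mL/min

37 mL/min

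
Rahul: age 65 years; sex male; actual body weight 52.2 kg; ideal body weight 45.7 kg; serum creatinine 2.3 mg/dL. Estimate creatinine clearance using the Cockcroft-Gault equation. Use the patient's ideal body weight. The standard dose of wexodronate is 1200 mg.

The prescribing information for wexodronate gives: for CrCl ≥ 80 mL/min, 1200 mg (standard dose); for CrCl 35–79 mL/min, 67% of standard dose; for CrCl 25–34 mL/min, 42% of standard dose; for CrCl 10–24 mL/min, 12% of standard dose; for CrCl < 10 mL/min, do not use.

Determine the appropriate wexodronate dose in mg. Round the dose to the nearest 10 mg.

140 mg

CrCl = (140 − 65) × 45.7 / (72 × 2.3) = 3427.5 / 165.60 ≈ 20.7 mL/min
CrCl ≈ 21 mL/min → bracket 10–24 mL/min.
12% of 1200 mg = 144 mg → 140 mg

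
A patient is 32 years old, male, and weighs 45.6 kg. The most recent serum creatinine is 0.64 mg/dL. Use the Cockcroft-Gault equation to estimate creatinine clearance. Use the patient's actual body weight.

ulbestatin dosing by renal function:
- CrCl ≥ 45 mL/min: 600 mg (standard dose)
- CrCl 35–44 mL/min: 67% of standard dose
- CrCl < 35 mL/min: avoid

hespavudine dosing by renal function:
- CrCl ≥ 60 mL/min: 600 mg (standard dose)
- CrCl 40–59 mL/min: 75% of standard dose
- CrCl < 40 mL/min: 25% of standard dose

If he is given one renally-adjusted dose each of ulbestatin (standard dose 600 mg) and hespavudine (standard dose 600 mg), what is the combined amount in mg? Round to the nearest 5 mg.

CrCl = (140 − 32) × 45.6 / (72 × 0.64) = 4924.8 / 46.08 ≈ 106.9 mL/min
CrCl ≈ 107 mL/min.
ulbestatin: ≥ 45 mL/min → 100% of 600 mg = 600 mg.
hespavudine: ≥ 60 mL/min → 100% of 600 mg = 600 mg.
Total = 600 + 600 = 1200 mg.

1200 mg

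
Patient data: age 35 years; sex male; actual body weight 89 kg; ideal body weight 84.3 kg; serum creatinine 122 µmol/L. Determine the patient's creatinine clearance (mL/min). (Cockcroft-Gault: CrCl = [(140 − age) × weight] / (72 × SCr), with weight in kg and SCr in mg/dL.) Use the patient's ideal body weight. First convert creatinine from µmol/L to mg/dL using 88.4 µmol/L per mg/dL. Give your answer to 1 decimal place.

89.1 mL/min

SCr = 122 / 88.4 = 1.38 mg/dL
CrCl = (140 − 35) × 84.3 / (72 × 1.38) = 8851.5 / 99.36 ≈ 89.1 mL/min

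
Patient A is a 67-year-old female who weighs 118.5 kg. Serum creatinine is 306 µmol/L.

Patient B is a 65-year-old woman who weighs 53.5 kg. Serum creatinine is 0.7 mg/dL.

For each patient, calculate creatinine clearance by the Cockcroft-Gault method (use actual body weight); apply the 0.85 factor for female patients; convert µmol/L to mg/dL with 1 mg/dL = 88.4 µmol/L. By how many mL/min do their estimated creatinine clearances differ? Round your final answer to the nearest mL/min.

38 mL/min

Patient A: SCr = 306 / 88.4 = 3.462 mg/dL
Patient A: CrCl = (140 − 67) × 118.5 / (72 × 3.462) × 0.85 = 8650.5 / 249.26 × 0.85 ≈ 29.5 mL/min
Patient B: CrCl = (140 − 65) × 53.5 / (72 × 0.7) × 0.85 = 4012.5 / 50.40 × 0.85 ≈ 67.7 mL/min
|29.5 − 67.7| = 38.2 mL/min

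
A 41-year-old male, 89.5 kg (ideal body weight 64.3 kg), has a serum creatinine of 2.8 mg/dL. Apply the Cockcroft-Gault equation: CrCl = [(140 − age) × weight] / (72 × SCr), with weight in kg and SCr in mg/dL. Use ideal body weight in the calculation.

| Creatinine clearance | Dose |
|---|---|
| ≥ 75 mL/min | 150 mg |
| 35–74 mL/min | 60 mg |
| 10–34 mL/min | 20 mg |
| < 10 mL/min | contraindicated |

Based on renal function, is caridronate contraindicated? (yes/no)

no

CrCl = (140 − 41) × 64.3 / (72 × 2.8) = 6365.7 / 201.60 ≈ 31.6 mL/min
CrCl ≈ 32 mL/min, which is ≥ 10 mL/min.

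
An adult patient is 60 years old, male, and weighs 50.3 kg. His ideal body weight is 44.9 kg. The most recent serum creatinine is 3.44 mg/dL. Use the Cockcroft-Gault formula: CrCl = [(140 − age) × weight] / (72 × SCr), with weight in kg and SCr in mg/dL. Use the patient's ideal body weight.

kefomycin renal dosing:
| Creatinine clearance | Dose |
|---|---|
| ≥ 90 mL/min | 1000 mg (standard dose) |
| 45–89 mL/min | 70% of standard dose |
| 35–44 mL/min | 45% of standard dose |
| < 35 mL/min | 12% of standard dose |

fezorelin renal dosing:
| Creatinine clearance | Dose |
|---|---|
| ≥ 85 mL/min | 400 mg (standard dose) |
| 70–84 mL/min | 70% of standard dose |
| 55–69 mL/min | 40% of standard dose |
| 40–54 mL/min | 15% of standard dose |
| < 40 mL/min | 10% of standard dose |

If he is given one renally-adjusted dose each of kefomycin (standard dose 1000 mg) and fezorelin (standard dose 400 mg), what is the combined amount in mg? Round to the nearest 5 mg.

CrCl = (140 − 60) × 44.9 / (72 × 3.44) = 3592.0 / 247.68 ≈ 14.5 mL/min
CrCl ≈ 15 mL/min.
kefomycin: < 35 mL/min → 12% of 1000 mg = 120 mg.
fezorelin: < 40 mL/min → 10% of 400 mg = 40 mg.
Total = 120 + 40 = 160 mg.

160 mg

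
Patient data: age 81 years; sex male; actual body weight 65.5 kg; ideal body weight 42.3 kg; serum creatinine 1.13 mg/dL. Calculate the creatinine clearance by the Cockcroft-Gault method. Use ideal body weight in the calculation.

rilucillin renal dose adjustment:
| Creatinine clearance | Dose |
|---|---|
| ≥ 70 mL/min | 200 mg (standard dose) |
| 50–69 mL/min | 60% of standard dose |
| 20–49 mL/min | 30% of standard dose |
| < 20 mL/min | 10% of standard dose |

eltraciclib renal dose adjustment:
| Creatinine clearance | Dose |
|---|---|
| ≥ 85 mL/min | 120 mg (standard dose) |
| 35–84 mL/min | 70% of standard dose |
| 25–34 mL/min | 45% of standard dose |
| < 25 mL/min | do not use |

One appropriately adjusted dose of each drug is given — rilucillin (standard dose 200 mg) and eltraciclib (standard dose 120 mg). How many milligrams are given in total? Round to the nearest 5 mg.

115 mg

CrCl = (140 − 81) × 42.3 / (72 × 1.13) = 2495.7 / 81.36 ≈ 30.7 mL/min
CrCl ≈ 31 mL/min.
rilucillin: 20–49 mL/min → 30% of 200 mg = 60 mg.
eltraciclib: 25–34 mL/min → 45% of 120 mg = 54 mg.
Total = 60 + 54 = 114 mg.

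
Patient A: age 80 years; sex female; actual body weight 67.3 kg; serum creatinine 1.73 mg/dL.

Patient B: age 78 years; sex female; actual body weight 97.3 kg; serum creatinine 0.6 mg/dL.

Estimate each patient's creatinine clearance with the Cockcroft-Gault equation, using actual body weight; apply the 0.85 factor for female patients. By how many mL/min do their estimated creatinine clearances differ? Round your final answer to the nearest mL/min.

Patient A: CrCl = (140 − 80) × 67.3 / (72 × 1.73) × 0.85 = 4038.0 / 124.56 × 0.85 ≈ 27.6 mL/min
Patient B: CrCl = (140 − 78) × 97.3 / (72 × 0.6) × 0.85 = 6032.6 / 43.20 × 0.85 ≈ 118.7 mL/min
|27.6 − 118.7| = 91.1 mL/min

91 mL/min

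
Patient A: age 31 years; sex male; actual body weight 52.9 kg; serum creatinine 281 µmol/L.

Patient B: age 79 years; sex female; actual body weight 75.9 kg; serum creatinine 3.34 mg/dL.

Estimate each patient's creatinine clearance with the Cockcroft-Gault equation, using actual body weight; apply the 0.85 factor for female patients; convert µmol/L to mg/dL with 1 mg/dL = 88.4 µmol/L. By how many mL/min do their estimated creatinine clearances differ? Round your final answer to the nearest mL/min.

Patient A: SCr = 281 / 88.4 = 3.179 mg/dL
Patient A: CrCl = (140 − 31) × 52.9 / (72 × 3.179) = 5766.1 / 228.89 ≈ 25.2 mL/min
Patient B: CrCl = (140 − 79) × 75.9 / (72 × 3.34) × 0.85 = 4629.9 / 240.48 × 0.85 ≈ 16.4 mL/min
|25.2 − 16.4| = 8.8 mL/min

9 mL/min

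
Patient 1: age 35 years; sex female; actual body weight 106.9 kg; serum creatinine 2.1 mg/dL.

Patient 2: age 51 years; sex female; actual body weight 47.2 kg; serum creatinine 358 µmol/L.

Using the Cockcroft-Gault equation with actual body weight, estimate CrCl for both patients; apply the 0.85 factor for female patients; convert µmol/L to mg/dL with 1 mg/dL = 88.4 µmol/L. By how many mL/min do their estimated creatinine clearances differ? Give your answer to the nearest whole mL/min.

Patient 1: CrCl = (140 − 35) × 106.9 / (72 × 2.1) × 0.85 = 11224.5 / 151.20 × 0.85 ≈ 63.1 mL/min
Patient 2: SCr = 358 / 88.4 = 4.05 mg/dL
Patient 2: CrCl = (140 − 51) × 47.2 / (72 × 4.05) × 0.85 = 4200.8 / 291.60 × 0.85 ≈ 12.2 mL/min
|63.1 − 12.2| = 50.9 mL/min

51 mL/min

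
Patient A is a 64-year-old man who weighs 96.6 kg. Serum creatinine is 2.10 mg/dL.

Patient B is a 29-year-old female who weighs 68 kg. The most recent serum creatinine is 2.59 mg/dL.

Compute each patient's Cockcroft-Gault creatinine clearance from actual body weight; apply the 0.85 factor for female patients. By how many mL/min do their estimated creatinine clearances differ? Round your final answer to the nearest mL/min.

14 mL/min

Patient A: CrCl = (140 − 64) × 96.6 / (72 × 2.1) = 7341.6 / 151.20 ≈ 48.6 mL/min
Patient B: CrCl = (140 − 29) × 68 / (72 × 2.59) × 0.85 = 7548.0 / 186.48 × 0.85 ≈ 34.4 mL/min
|48.6 − 34.4| = 14.2 mL/min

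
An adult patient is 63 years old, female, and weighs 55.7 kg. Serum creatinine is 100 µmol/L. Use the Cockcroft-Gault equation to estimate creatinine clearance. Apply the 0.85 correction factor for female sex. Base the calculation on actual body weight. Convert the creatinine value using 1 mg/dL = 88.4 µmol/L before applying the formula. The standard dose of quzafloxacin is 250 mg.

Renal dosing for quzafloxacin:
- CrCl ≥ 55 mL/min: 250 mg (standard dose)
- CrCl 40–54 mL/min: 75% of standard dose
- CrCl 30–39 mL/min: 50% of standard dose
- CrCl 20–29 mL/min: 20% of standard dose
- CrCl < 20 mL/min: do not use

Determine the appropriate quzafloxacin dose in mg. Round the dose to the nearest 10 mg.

190 mg

SCr = 100 / 88.4 = 1.131 mg/dL
CrCl = (140 − 63) × 55.7 / (72 × 1.131) × 0.85 = 4288.9 / 81.43 × 0.85 ≈ 44.8 mL/min
CrCl ≈ 45 mL/min → bracket 40–54 mL/min.
75% of 250 mg = 187.5 mg → 190 mg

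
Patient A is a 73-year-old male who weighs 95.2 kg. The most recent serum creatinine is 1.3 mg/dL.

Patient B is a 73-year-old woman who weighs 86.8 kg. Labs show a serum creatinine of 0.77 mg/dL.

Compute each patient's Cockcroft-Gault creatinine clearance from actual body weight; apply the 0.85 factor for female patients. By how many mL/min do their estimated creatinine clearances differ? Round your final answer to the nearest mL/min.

Patient A: CrCl = (140 − 73) × 95.2 / (72 × 1.3) = 6378.4 / 93.60 ≈ 68.1 mL/min
Patient B: CrCl = (140 − 73) × 86.8 / (72 × 0.77) × 0.85 = 5815.6 / 55.44 × 0.85 ≈ 89.2 mL/min
|68.1 − 89.2| = 21.1 mL/min

21 mL/min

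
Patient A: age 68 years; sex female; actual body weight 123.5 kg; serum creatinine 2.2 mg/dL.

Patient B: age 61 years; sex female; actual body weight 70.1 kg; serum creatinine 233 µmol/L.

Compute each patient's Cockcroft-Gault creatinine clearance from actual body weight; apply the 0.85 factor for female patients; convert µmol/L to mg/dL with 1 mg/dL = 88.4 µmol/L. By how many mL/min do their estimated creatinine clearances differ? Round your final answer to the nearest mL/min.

23 mL/min

Patient A: CrCl = (140 − 68) × 123.5 / (72 × 2.2) × 0.85 = 8892.0 / 158.40 × 0.85 ≈ 47.7 mL/min
Patient B: SCr = 233 / 88.4 = 2.636 mg/dL
Patient B: CrCl = (140 − 61) × 70.1 / (72 × 2.636) × 0.85 = 5537.9 / 189.79 × 0.85 ≈ 24.8 mL/min
|47.7 − 24.8| = 22.9 mL/min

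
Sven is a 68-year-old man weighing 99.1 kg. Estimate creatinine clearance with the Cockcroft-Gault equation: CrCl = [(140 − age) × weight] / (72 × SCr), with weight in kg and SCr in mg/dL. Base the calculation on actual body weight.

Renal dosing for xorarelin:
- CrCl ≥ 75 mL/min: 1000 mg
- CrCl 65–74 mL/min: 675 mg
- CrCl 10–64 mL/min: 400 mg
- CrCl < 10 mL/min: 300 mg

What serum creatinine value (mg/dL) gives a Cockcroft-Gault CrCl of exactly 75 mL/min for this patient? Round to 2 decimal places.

Standard dose requires CrCl ≥ 75 mL/min.
Set (140 − 68) × 99.1 / (72 × SCr) = 75
SCr = (140 − 68) × 99.1 / (72 × 75) = 1.321 mg/dL

1.32 mg/dL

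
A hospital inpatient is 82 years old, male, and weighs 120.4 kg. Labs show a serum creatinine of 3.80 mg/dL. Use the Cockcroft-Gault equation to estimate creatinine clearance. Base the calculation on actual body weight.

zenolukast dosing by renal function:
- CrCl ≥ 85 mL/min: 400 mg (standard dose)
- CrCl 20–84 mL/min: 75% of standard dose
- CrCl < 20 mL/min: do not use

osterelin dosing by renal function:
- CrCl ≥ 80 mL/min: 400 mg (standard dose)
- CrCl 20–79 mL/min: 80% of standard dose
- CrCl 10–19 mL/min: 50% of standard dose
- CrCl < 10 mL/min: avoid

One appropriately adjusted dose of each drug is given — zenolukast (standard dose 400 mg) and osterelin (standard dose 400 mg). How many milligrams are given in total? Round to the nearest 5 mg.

620 mg

CrCl = (140 − 82) × 120.4 / (72 × 3.8) = 6983.2 / 273.60 ≈ 25.5 mL/min
CrCl ≈ 26 mL/min.
zenolukast: 20–84 mL/min → 75% of 400 mg = 300 mg.
osterelin: 20–79 mL/min → 80% of 400 mg = 320 mg.
Total = 300 + 320 = 620 mg.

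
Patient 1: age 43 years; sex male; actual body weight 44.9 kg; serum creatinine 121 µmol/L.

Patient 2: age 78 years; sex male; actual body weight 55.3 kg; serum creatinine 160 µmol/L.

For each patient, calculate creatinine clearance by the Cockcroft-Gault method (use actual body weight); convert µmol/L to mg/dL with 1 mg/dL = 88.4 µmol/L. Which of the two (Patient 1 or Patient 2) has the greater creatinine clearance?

Patient 1

Patient 1: SCr = 121 / 88.4 = 1.369 mg/dL
Patient 1: CrCl = (140 − 43) × 44.9 / (72 × 1.369) = 4355.3 / 98.57 ≈ 44.2 mL/min
Patient 2: SCr = 160 / 88.4 = 1.81 mg/dL
Patient 2: CrCl = (140 − 78) × 55.3 / (72 × 1.81) = 3428.6 / 130.32 ≈ 26.3 mL/min
44.2 vs 26.3 mL/min → Patient 1 is higher.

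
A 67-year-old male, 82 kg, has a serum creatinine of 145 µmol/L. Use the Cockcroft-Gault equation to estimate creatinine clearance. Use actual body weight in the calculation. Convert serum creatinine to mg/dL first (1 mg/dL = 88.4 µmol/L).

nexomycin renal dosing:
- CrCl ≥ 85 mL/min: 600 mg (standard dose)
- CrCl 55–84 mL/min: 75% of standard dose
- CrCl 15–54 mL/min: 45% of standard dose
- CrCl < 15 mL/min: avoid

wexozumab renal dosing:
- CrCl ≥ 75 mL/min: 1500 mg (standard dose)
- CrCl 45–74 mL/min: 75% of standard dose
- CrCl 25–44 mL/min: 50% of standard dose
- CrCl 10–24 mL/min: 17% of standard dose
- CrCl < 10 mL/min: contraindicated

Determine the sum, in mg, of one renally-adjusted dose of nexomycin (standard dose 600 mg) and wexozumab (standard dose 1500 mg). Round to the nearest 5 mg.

1395 mg

SCr = 145 / 88.4 = 1.64 mg/dL
CrCl = (140 − 67) × 82 / (72 × 1.64) = 5986.0 / 118.08 ≈ 50.7 mL/min
CrCl ≈ 51 mL/min.
nexomycin: 15–54 mL/min → 45% of 600 mg = 270 mg.
wexozumab: 45–74 mL/min → 75% of 1500 mg = 1125 mg.
Total = 270 + 1125 = 1395 mg.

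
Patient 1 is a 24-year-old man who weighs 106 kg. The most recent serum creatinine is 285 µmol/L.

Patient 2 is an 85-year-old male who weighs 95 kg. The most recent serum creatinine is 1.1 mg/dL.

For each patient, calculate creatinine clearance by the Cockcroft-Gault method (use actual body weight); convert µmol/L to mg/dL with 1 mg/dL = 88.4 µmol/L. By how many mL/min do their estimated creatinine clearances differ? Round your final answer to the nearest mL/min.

Patient 1: SCr = 285 / 88.4 = 3.224 mg/dL
Patient 1: CrCl = (140 − 24) × 106 / (72 × 3.224) = 12296.0 / 232.13 ≈ 53.0 mL/min
Patient 2: CrCl = (140 − 85) × 95 / (72 × 1.1) = 5225.0 / 79.20 ≈ 66.0 mL/min
|53.0 − 66.0| = 13.0 mL/min

13 mL/min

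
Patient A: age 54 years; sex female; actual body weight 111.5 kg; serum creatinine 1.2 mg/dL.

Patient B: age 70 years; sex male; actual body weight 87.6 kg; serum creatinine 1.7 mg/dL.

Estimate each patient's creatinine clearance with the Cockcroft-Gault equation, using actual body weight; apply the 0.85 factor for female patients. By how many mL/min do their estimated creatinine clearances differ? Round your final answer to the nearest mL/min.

44 mL/min

Patient A: CrCl = (140 − 54) × 111.5 / (72 × 1.2) × 0.85 = 9589.0 / 86.40 × 0.85 ≈ 94.3 mL/min
Patient B: CrCl = (140 − 70) × 87.6 / (72 × 1.7) = 6132.0 / 122.40 ≈ 50.1 mL/min
|94.3 − 50.1| = 44.2 mL/min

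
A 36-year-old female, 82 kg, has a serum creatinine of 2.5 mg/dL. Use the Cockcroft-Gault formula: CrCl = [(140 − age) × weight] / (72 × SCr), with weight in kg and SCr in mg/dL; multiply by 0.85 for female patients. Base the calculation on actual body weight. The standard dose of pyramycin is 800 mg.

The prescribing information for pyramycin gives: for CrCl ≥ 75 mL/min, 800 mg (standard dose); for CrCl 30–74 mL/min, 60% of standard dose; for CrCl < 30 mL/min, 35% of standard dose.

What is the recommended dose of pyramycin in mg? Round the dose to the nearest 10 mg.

CrCl = (140 − 36) × 82 / (72 × 2.5) × 0.85 = 8528.0 / 180.00 × 0.85 ≈ 40.3 mL/min
CrCl ≈ 40 mL/min → bracket 30–74 mL/min.
60% of 800 mg = 480 mg

480 mg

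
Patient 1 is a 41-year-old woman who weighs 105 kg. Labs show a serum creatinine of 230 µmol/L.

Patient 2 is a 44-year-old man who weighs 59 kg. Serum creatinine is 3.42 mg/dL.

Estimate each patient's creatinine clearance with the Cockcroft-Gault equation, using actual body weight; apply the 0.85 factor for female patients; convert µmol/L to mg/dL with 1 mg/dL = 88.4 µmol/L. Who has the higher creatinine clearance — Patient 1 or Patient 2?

Patient 1: SCr = 230 / 88.4 = 2.602 mg/dL
Patient 1: CrCl = (140 − 41) × 105 / (72 × 2.602) × 0.85 = 10395.0 / 187.34 × 0.85 ≈ 47.2 mL/min
Patient 2: CrCl = (140 − 44) × 59 / (72 × 3.42) = 5664.0 / 246.24 ≈ 23.0 mL/min
47.2 vs 23.0 mL/min → Patient 1 is higher.

Patient 1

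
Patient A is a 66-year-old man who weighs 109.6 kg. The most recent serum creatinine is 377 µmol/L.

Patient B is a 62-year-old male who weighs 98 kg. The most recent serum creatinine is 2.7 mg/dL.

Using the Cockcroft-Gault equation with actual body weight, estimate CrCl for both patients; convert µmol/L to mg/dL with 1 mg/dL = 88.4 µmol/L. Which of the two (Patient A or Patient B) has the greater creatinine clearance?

Patient A: SCr = 377 / 88.4 = 4.265 mg/dL
Patient A: CrCl = (140 − 66) × 109.6 / (72 × 4.265) = 8110.4 / 307.08 ≈ 26.4 mL/min
Patient B: CrCl = (140 − 62) × 98 / (72 × 2.7) = 7644.0 / 194.40 ≈ 39.3 mL/min
26.4 vs 39.3 mL/min → Patient B is higher.

Patient B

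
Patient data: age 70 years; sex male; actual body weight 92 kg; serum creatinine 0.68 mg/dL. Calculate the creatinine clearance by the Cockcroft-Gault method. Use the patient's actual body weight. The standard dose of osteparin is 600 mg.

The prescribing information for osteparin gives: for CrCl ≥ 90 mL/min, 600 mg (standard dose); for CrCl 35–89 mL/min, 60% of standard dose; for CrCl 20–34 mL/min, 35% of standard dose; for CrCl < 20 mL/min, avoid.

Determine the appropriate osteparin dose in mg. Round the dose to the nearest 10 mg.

CrCl = (140 − 70) × 92 / (72 × 0.68) = 6440.0 / 48.96 ≈ 131.5 mL/min
CrCl ≈ 132 mL/min → bracket ≥ 90 mL/min.
100% of 600 mg = 600 mg

600 mg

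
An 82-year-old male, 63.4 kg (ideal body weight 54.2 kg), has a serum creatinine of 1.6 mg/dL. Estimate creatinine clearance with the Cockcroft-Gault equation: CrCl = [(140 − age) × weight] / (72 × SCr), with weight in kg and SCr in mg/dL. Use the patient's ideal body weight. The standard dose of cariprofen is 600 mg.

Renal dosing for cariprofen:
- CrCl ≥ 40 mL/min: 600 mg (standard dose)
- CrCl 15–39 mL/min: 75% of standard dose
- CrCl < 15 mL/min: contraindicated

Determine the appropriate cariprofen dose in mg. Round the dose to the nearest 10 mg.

CrCl = (140 − 82) × 54.2 / (72 × 1.6) = 3143.6 / 115.20 ≈ 27.3 mL/min
CrCl ≈ 27 mL/min → bracket 15–39 mL/min.
75% of 600 mg = 450 mg

450 mg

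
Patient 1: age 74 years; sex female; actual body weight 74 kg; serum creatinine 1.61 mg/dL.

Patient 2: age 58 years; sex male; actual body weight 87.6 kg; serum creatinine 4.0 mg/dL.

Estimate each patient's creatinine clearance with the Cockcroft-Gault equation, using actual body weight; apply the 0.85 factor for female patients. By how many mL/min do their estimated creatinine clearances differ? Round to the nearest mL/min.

11 mL/min

Patient 1: CrCl = (140 − 74) × 74 / (72 × 1.61) × 0.85 = 4884.0 / 115.92 × 0.85 ≈ 35.8 mL/min
Patient 2: CrCl = (140 − 58) × 87.6 / (72 × 4) = 7183.2 / 288.00 ≈ 24.9 mL/min
|35.8 − 24.9| = 10.9 mL/min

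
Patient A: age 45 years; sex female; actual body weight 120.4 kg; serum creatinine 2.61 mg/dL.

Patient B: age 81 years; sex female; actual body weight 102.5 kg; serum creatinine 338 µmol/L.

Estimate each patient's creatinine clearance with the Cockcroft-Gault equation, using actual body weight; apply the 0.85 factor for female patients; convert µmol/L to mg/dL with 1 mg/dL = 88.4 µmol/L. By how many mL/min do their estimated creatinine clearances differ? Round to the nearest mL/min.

Patient A: CrCl = (140 − 45) × 120.4 / (72 × 2.61) × 0.85 = 11438.0 / 187.92 × 0.85 ≈ 51.7 mL/min
Patient B: SCr = 338 / 88.4 = 3.824 mg/dL
Patient B: CrCl = (140 − 81) × 102.5 / (72 × 3.824) × 0.85 = 6047.5 / 275.33 × 0.85 ≈ 18.7 mL/min
|51.7 − 18.7| = 33.0 mL/min

33 mL/min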